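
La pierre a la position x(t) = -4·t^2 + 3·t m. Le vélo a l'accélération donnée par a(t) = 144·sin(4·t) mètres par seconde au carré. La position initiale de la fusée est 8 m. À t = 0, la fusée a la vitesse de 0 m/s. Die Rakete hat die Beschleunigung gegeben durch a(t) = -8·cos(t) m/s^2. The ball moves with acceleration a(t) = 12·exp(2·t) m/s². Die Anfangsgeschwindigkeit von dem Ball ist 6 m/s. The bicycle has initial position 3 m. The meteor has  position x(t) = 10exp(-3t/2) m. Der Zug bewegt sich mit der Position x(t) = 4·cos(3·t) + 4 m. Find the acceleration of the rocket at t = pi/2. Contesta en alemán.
Mit a(t) = -8·cos(t) und Einsetzen von t = pi/2, finden wir a = 0.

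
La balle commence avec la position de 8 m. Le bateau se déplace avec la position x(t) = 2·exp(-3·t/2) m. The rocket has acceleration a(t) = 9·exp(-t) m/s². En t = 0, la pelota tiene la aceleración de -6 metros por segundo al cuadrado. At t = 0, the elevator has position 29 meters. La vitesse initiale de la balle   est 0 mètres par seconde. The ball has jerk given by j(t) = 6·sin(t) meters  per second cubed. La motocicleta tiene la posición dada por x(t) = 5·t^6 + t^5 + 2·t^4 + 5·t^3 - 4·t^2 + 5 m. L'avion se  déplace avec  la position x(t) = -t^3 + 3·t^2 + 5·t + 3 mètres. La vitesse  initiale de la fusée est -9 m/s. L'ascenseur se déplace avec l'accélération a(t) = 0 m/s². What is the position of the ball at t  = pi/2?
We need to integrate our jerk equation j(t) = 6·sin(t) 3 times. Finding the integral of j(t) and using a(0) = -6: a(t) = -6·cos(t). The integral of acceleration, with v(0) = 0, gives velocity: v(t) = -6·sin(t). The antiderivative of velocity, with x(0) = 8, gives position: x(t) = 6·cos(t) + 2. From the given position equation x(t) = 6·cos(t) + 2, we substitute t = pi/2 to get x = 2.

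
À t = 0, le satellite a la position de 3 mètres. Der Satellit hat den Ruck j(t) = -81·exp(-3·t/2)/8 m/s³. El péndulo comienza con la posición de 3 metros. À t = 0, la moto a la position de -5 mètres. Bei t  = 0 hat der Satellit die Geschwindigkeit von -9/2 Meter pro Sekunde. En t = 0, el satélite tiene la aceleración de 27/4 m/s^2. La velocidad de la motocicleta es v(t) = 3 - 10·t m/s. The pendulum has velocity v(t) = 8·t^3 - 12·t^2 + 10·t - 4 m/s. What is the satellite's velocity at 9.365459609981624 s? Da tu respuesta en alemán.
Wir müssen die Stammfunktion unserer Gleichung für den Ruck j(t) = -81·exp(-3·t/2)/8 2-mal finden. Durch Integration von dem Ruck und Verwendung der Anfangsbedingung a(0) = 27/4, erhalten wir a(t) = 27·exp(-3·t/2)/4. Das Integral von der Beschleunigung ist die Geschwindigkeit. Mit v(0) = -9/2 erhalten wir v(t) = -9·exp(-3·t/2)/2. Wir haben die Geschwindigkeit v(t) = -9·exp(-3·t/2)/2. Durch Einsetzen von t = 9.365459609981624: v(9.365459609981624) = -0.00000356583604025610.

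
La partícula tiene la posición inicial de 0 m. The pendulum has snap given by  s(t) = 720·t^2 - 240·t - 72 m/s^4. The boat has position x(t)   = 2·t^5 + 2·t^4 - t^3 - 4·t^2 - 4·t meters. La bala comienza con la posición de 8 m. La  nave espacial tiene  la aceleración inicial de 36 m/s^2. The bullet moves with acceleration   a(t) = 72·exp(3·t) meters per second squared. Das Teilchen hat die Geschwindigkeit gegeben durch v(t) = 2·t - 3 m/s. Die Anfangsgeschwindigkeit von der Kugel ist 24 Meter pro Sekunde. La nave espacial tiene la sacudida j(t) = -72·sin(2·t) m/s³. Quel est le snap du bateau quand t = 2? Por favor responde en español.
Debemos derivar nuestra ecuación de la posición x(t) = 2·t^5 + 2·t^4 - t^3 - 4·t^2 - 4·t 4 veces. Tomando d/dt de x(t), encontramos v(t) = 10·t^4 + 8·t^3 - 3·t^2 - 8·t - 4. Derivando la velocidad, obtenemos la aceleración: a(t) = 40·t^3 + 24·t^2 - 6·t - 8. La derivada de la aceleración da la sacudida: j(t) = 120·t^2 + 48·t - 6. Tomando d/dt de j(t), encontramos s(t) = 240·t + 48. Usando s(t) = 240·t + 48 y sustituyendo t = 2, encontramos s = 528.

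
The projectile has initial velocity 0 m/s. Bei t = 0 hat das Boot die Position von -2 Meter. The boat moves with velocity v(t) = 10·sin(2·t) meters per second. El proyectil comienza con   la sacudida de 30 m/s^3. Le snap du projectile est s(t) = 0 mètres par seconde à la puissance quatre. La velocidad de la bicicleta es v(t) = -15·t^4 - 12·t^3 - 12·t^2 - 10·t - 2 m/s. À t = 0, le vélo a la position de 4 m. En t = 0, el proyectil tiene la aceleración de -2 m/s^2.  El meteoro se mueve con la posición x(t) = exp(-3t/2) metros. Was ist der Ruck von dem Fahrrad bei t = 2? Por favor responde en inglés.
We must differentiate our velocity equation v(t) = -15·t^4 - 12·t^3 - 12·t^2 - 10·t - 2 2 times. Taking d/dt of v(t), we find a(t) = -60·t^3 - 36·t^2 - 24·t - 10. The derivative of acceleration gives jerk: j(t) = -180·t^2 - 72·t - 24. We have jerk j(t) = -180·t^2 - 72·t - 24. Substituting t = 2: j(2) = -888.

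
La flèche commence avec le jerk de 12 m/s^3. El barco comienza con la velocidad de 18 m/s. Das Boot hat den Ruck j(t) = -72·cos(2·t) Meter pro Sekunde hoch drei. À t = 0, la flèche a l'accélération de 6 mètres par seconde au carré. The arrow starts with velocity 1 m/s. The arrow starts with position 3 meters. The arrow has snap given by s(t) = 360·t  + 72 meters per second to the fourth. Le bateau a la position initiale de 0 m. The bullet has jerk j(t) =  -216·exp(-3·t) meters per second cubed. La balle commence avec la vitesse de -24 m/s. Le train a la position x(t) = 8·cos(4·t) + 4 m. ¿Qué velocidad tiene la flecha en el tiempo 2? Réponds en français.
Nous devons intégrer notre équation du snap s(t) = 360·t + 72 3 fois. L'intégrale du snap est le jerk. En utilisant j(0) = 12, nous obtenons j(t) = 180·t^2 + 72·t + 12. La primitive du jerk, avec a(0) = 6, donne l'accélération: a(t) = 60·t^3 + 36·t^2 + 12·t + 6. L'intégrale de l'accélération, avec v(0) = 1, donne la vitesse: v(t) = 15·t^4 + 12·t^3 + 6·t^2 + 6·t + 1. De l'équation de la vitesse v(t) = 15·t^4 + 12·t^3 + 6·t^2 + 6·t + 1, nous substituons t = 2 pour obtenir v = 373.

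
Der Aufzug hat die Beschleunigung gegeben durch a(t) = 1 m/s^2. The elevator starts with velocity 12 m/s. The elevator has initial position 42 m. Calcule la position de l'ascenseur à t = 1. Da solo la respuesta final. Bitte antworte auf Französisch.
La position à t = 1 est x = 109/2.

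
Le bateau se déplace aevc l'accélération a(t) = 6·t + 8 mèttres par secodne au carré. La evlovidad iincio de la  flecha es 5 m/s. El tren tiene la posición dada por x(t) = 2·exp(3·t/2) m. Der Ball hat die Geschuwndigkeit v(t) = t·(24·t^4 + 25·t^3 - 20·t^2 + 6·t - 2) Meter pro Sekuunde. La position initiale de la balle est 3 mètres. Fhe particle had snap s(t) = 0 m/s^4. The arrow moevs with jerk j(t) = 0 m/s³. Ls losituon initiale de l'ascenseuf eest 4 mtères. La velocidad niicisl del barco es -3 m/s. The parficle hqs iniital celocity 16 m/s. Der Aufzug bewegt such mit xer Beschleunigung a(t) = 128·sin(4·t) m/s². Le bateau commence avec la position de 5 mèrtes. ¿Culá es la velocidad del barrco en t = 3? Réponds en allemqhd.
Wir müssen die Stammfunktion unserer Gleichung für die Beschleunigung a(t) = 6·t + 8 1-mal finden. Mit ∫a(t)dt und Anwendung von v(0) = -3, finden wir v(t) = 3·t^2 + 8·t - 3. Aus der Gleichung für die Geschwindigkeit v(t) = 3·t^2 + 8·t - 3, setzen wir t = 3 ein und erhalten v = 48.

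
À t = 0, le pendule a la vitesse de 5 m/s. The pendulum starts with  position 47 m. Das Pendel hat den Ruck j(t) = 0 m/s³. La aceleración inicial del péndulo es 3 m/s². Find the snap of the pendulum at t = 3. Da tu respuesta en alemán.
Ausgehend von dem Ruck j(t) = 0, nehmen wir 1 Ableitung. Durch Ableiten von dem Ruck erhalten wir den Snap: s(t) = 0. Aus der Gleichung für den Snap s(t) = 0, setzen wir t = 3 ein und erhalten s = 0.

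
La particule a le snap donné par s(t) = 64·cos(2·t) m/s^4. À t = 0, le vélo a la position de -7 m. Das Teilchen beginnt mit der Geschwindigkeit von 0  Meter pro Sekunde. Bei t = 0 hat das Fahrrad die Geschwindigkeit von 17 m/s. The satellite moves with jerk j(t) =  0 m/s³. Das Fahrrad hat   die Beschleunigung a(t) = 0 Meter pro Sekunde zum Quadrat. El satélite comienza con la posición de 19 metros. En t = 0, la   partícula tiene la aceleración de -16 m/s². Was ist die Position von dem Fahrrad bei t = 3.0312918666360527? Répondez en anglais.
To find the answer, we compute 2 integrals of a(t) = 0. Finding the integral of a(t) and using v(0) = 17: v(t) = 17. Taking ∫v(t)dt and applying x(0) = -7, we find x(t) = 17·t - 7. We have position x(t) = 17·t - 7. Substituting t = 3.0312918666360527: x(3.0312918666360527) = 44.5319617328129.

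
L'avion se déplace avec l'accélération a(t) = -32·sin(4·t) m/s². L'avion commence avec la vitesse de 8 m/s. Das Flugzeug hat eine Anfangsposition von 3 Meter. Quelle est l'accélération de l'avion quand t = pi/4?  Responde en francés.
De l'équation de l'accélération a(t) = -32·sin(4·t), nous substituons t = pi/4 pour obtenir a = 0.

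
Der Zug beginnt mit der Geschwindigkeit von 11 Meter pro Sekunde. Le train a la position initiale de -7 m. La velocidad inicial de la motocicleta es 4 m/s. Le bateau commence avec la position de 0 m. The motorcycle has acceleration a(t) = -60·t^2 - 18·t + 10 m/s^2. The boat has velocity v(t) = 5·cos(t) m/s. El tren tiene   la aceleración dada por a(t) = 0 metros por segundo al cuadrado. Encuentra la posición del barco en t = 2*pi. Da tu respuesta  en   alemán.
Um dies zu lösen, müssen wir 1 Stammfunktion unserer Gleichung für die Geschwindigkeit v(t) = 5·cos(t) finden. Durch Integration von der Geschwindigkeit und Verwendung der Anfangsbedingung x(0) = 0, erhalten wir x(t) = 5·sin(t). Mit x(t) = 5·sin(t) und Einsetzen von t = 2*pi, finden wir x = 0.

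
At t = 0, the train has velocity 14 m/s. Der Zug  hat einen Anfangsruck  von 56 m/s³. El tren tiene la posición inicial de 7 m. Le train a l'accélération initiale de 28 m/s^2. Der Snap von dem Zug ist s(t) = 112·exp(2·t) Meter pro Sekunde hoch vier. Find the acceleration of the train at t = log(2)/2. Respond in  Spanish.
Necesitamos integrar nuestra ecuación del snap s(t) = 112·exp(2·t) 2 veces. Tomando ∫s(t)dt y aplicando j(0) = 56, encontramos j(t) = 56·exp(2·t). La integral de la sacudida es la aceleración. Usando a(0) = 28, obtenemos a(t) = 28·exp(2·t). De la ecuación de la aceleración a(t) = 28·exp(2·t), sustituimos t = log(2)/2 para obtener a = 56.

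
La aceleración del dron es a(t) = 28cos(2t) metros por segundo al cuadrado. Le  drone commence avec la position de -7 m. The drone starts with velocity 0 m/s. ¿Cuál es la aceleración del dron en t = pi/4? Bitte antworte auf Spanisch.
Usando a(t) = 28·cos(2·t) y sustituyendo t = pi/4, encontramos a = 0.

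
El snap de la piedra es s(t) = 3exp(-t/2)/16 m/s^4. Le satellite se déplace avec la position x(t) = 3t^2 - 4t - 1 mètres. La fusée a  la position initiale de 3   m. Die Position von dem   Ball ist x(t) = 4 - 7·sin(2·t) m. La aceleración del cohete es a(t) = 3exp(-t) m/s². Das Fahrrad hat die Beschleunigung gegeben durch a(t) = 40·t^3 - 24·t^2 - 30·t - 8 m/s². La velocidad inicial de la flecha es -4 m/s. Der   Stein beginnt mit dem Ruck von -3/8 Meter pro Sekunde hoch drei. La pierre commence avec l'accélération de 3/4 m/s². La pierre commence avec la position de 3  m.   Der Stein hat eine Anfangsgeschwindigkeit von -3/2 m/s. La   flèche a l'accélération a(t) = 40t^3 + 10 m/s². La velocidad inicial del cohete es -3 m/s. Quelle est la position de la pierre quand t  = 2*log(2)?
En partant du snap s(t) = 3·exp(-t/2)/16, nous prenons 4 intégrales. En intégrant le snap et en utilisant la condition initiale j(0) = -3/8, nous obtenons j(t) = -3·exp(-t/2)/8. L'intégrale du jerk est l'accélération. En utilisant a(0) = 3/4, nous obtenons a(t) = 3·exp(-t/2)/4. En prenant ∫a(t)dt et en appliquant v(0) = -3/2, nous trouvons v(t) = -3·exp(-t/2)/2. En prenant ∫v(t)dt et en appliquant x(0) = 3, nous trouvons x(t) = 3·exp(-t/2). Nous avons la position x(t) = 3·exp(-t/2). En substituant t = 2*log(2): x(2*log(2)) = 3/2.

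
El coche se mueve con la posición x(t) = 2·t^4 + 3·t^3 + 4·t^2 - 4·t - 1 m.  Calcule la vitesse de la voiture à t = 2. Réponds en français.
Pour résoudre ceci, nous devons prendre 1 dérivée de notre équation de la position x(t) = 2·t^4 + 3·t^3 + 4·t^2 - 4·t - 1. En prenant d/dt de x(t), nous trouvons v(t) = 8·t^3 + 9·t^2 + 8·t - 4. Nous avons la vitesse v(t) = 8·t^3 + 9·t^2 + 8·t - 4. En substituant t = 2: v(2) = 112.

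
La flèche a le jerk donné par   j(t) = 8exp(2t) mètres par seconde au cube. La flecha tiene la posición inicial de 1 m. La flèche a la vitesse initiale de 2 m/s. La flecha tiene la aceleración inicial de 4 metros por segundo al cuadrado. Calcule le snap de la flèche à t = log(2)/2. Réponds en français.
Pour résoudre ceci, nous devons prendre 1 dérivée de notre équation du jerk j(t) = 8·exp(2·t). En dérivant le jerk, nous obtenons le snap: s(t) = 16·exp(2·t). De l'équation du snap s(t) = 16·exp(2·t), nous substituons t = log(2)/2 pour obtenir s = 32.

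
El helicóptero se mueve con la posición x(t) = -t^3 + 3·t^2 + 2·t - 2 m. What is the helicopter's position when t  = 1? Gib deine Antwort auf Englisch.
Using x(t) = -t^3 + 3·t^2 + 2·t - 2 and substituting t = 1, we find x = 2.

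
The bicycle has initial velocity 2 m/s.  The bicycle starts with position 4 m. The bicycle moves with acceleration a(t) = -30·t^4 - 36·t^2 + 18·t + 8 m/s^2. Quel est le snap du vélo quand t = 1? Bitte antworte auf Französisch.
Pour résoudre ceci, nous devons prendre 2 dérivées de notre équation de l'accélération a(t) = -30·t^4 - 36·t^2 + 18·t + 8. La dérivée de l'accélération donne le jerk: j(t) = -120·t^3 - 72·t + 18. En prenant d/dt de j(t), nous trouvons s(t) = -360·t^2 - 72. Nous avons le snap s(t) = -360·t^2 - 72. En substituant t = 1: s(1) = -432.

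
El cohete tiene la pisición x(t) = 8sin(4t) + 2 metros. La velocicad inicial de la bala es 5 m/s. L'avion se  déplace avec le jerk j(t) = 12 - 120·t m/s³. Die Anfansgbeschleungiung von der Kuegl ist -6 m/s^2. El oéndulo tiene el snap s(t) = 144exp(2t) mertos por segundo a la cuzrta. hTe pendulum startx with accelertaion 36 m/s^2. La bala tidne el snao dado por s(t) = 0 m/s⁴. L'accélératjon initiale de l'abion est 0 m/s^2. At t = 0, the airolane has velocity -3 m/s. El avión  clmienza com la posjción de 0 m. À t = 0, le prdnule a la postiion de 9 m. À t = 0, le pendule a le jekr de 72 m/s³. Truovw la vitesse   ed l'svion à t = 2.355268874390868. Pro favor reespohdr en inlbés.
To find the answer, we compute 2 antiderivatives of j(t) = 12 - 120·t. Finding the antiderivative of j(t) and using a(0) = 0: a(t) = 12·t·(1 - 5·t). Finding the integral of a(t) and using v(0) = -3: v(t) = -20·t^3 + 6·t^2 - 3. From the given velocity equation v(t) = -20·t^3 + 6·t^2 - 3, we substitute t = 2.355268874390868 to get v = -231.023509937022.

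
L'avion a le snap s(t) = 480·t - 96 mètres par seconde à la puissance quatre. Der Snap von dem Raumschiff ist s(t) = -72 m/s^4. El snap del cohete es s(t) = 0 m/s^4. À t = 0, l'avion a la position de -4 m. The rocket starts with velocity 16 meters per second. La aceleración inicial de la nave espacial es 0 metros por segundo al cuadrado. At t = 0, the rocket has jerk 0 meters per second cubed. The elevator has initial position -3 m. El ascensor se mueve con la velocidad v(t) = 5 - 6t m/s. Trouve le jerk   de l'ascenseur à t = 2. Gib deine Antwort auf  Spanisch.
Debemos derivar nuestra ecuación de la velocidad v(t) = 5 - 6·t 2 veces. Derivando la velocidad, obtenemos la aceleración: a(t) = -6. Derivando la aceleración, obtenemos la sacudida: j(t) = 0. De la ecuación de la sacudida j(t) = 0, sustituimos t = 2 para obtener j = 0.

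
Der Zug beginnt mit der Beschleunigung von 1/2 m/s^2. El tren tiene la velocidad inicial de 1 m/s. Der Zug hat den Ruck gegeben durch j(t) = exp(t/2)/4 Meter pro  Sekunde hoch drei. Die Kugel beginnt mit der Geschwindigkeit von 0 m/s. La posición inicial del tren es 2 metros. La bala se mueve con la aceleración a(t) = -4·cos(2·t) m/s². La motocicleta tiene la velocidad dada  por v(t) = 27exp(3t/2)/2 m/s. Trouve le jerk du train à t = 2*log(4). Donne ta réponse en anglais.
Using j(t) = exp(t/2)/4 and substituting t = 2*log(4), we find j = 1.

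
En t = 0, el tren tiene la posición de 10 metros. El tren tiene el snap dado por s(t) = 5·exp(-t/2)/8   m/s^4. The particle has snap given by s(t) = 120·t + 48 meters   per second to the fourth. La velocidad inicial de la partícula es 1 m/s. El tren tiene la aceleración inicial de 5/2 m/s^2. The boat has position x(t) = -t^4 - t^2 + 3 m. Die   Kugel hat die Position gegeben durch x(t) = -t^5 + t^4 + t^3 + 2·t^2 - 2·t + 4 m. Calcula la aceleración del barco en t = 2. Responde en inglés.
We must differentiate our position equation x(t) = -t^4 - t^2 + 3 2 times. The derivative of position gives velocity: v(t) = -4·t^3 - 2·t. The derivative of velocity gives acceleration: a(t) = -12·t^2 - 2. Using a(t) = -12·t^2 - 2 and substituting t = 2, we find a = -50.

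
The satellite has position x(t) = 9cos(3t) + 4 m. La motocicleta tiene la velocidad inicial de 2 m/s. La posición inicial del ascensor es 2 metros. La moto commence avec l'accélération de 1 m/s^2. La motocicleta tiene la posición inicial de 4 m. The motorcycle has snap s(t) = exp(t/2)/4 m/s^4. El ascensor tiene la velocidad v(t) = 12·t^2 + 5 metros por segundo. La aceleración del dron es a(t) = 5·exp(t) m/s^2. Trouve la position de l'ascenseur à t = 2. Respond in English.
We must find the antiderivative of our velocity equation v(t) = 12·t^2 + 5 1 time. The antiderivative of velocity, with x(0) = 2, gives position: x(t) = 4·t^3 + 5·t + 2. We have position x(t) = 4·t^3 + 5·t + 2. Substituting t = 2: x(2) = 44.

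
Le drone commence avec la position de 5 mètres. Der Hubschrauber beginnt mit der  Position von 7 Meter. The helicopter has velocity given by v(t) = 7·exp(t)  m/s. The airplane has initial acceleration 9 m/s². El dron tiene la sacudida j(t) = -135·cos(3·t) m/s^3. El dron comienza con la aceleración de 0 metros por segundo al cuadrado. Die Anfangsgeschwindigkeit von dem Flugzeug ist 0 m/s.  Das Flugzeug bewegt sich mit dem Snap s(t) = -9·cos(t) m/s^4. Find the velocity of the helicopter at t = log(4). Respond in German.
Aus der Gleichung für die Geschwindigkeit v(t) = 7·exp(t), setzen wir t = log(4) ein und erhalten v = 28.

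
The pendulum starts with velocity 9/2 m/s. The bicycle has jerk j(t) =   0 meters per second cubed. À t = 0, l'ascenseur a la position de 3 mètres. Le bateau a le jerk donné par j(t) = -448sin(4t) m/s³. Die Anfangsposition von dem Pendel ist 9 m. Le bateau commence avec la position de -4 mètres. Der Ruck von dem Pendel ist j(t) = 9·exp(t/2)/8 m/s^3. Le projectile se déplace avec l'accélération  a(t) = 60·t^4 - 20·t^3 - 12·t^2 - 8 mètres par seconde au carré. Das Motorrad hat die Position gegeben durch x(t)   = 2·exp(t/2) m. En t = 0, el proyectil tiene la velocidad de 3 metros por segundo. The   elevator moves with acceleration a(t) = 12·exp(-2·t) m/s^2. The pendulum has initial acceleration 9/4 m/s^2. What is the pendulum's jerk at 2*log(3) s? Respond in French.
Nous avons le jerk j(t) = 9·exp(t/2)/8. En substituant t = 2*log(3): j(2*log(3)) = 27/8.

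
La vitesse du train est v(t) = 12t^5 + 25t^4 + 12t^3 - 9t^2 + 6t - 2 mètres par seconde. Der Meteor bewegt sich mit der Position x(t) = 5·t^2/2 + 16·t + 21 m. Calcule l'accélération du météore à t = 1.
En partant de la position x(t) = 5·t^2/2 + 16·t + 21, nous prenons 2 dérivées. En prenant d/dt de x(t), nous trouvons v(t) = 5·t + 16. En dérivant la vitesse, nous obtenons l'accélération: a(t) = 5. Nous avons l'accélération a(t) = 5. En substituant t = 1: a(1) = 5.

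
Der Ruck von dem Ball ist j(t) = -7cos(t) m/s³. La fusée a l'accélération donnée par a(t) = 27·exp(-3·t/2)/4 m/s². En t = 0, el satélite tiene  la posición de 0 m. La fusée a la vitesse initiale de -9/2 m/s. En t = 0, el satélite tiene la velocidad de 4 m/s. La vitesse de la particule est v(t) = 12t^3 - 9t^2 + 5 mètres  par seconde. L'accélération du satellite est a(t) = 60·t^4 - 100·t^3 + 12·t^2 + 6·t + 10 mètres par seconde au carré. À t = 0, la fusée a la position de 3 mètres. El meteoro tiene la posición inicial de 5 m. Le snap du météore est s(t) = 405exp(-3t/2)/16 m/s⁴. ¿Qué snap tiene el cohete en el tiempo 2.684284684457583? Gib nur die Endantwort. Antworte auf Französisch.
s(2.684284684457583) = 0.270913877019772.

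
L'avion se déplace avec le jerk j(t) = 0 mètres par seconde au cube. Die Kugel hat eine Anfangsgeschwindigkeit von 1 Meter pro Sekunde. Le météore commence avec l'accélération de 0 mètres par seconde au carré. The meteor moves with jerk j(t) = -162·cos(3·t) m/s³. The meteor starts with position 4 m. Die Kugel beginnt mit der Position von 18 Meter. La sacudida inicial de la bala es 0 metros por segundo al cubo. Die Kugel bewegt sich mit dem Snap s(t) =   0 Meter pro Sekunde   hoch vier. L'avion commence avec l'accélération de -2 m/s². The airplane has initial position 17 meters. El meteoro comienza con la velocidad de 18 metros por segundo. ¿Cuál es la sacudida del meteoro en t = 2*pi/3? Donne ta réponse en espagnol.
De la ecuación de la sacudida j(t) = -162·cos(3·t), sustituimos t = 2*pi/3 para obtener j = -162.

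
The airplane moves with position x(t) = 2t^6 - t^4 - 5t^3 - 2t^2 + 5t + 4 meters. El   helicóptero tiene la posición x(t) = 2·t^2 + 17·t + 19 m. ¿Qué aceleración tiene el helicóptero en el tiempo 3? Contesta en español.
Debemos derivar nuestra ecuación de la posición x(t) = 2·t^2 + 17·t + 19 2 veces. Derivando la posición, obtenemos la velocidad: v(t) = 4·t + 17. Derivando la velocidad, obtenemos la aceleración: a(t) = 4. Usando a(t) = 4 y sustituyendo t = 3, encontramos a = 4.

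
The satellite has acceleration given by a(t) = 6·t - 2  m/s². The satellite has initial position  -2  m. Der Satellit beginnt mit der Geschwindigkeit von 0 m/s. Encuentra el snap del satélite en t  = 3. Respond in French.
Nous devons dériver notre équation de l'accélération a(t) = 6·t - 2 2 fois. En dérivant l'accélération, nous obtenons le jerk: j(t) = 6. En dérivant le jerk, nous obtenons le snap: s(t) = 0. En utilisant s(t) = 0 et en substituant t = 3, nous trouvons s = 0.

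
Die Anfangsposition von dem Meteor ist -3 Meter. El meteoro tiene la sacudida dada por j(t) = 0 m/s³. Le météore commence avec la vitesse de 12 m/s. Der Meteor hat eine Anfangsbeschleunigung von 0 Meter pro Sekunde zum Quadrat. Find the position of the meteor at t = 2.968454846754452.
We need to integrate our jerk equation j(t) = 0 3 times. Integrating jerk and using the initial condition a(0) = 0, we get a(t) = 0. Integrating acceleration and using the initial condition v(0) = 12, we get v(t) = 12. The integral of velocity, with x(0) = -3, gives position: x(t) = 12·t - 3. Using x(t) = 12·t - 3 and substituting t = 2.968454846754452, we find x = 32.6214581610534.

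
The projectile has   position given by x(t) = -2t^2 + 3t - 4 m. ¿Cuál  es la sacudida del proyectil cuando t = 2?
Debemos derivar nuestra ecuación de la posición x(t) = -2·t^2 + 3·t - 4 3 veces. Tomando d/dt de x(t), encontramos v(t) = 3 - 4·t. Derivando la velocidad, obtenemos la aceleración: a(t) = -4. La derivada de la aceleración da la sacudida: j(t) = 0. Tenemos la sacudida j(t) = 0. Sustituyendo t = 2: j(2) = 0.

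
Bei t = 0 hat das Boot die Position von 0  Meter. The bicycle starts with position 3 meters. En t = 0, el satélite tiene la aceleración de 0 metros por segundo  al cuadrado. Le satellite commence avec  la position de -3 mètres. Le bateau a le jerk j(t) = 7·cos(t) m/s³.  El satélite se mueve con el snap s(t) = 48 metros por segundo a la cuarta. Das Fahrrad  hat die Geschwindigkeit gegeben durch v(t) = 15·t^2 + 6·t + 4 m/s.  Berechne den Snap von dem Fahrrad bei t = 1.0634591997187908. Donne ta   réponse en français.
Nous devons dériver notre équation de la vitesse v(t) = 15·t^2 + 6·t + 4 3 fois. En prenant d/dt de v(t), nous trouvons a(t) = 30·t + 6. En prenant d/dt de a(t), nous trouvons j(t) = 30. En dérivant le jerk, nous obtenons le snap: s(t) = 0. Nous avons le snap s(t) = 0. En substituant t = 1.0634591997187908: s(1.0634591997187908) = 0.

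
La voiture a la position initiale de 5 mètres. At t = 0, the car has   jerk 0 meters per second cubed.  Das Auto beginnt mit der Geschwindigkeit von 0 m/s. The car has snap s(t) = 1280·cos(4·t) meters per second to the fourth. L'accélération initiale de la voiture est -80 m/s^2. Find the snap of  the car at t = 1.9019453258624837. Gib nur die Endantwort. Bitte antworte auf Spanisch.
En t = 1.9019453258624837, s = 311.962413076939.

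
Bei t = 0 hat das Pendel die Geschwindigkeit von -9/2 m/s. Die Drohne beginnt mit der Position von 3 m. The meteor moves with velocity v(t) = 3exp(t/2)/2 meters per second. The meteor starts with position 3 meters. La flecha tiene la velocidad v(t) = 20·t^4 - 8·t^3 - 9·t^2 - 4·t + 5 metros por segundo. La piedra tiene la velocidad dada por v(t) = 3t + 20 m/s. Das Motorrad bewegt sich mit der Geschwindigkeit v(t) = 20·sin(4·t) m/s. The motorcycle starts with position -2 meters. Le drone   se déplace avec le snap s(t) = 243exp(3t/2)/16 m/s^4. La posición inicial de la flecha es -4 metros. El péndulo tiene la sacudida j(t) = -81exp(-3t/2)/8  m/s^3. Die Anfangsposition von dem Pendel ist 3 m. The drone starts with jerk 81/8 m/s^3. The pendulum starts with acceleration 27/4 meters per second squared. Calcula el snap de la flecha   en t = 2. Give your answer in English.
We must differentiate our velocity equation v(t) = 20·t^4 - 8·t^3 - 9·t^2 - 4·t + 5 3 times. Taking d/dt of v(t), we find a(t) = 80·t^3 - 24·t^2 - 18·t - 4. The derivative of acceleration gives jerk: j(t) = 240·t^2 - 48·t - 18. Differentiating jerk, we get snap: s(t) = 480·t - 48. From the given snap equation s(t) = 480·t - 48, we substitute t = 2 to get s = 912.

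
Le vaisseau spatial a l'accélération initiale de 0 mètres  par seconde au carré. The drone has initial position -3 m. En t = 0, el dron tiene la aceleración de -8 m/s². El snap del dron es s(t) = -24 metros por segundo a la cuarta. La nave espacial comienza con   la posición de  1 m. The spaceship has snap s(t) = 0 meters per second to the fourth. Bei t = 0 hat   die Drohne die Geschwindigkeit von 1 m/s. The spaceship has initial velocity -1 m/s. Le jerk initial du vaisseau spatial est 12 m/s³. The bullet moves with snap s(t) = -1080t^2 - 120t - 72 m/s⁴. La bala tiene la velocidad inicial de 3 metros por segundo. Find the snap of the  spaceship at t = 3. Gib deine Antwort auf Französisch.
En utilisant s(t) = 0 et en substituant t = 3, nous trouvons s = 0.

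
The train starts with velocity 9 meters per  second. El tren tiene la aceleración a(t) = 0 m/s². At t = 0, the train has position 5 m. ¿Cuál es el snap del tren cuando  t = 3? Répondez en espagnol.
Para resolver esto, necesitamos tomar 2 derivadas de nuestra ecuación de la aceleración a(t) = 0. Derivando la aceleración, obtenemos la sacudida: j(t) = 0. Derivando la sacudida, obtenemos el snap: s(t) = 0. De la ecuación del snap s(t) = 0, sustituimos t = 3 para obtener s = 0.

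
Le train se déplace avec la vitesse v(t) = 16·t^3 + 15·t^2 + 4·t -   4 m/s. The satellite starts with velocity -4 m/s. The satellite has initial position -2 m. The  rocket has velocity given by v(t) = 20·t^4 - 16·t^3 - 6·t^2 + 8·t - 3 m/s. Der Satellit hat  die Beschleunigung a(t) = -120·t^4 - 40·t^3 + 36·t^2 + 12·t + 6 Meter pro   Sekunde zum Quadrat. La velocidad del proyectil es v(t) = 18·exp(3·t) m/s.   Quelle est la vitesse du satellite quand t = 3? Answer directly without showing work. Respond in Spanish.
En t = 3, v = -6250.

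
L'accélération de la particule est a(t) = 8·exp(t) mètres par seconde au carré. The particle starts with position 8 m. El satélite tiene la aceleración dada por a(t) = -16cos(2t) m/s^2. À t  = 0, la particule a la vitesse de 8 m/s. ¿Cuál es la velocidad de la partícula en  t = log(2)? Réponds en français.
Nous devons trouver l'intégrale de notre équation de l'accélération a(t) = 8·exp(t) 1 fois. En intégrant l'accélération et en utilisant la condition initiale v(0) = 8, nous obtenons v(t) = 8·exp(t). En utilisant v(t) = 8·exp(t) et en substituant t = log(2), nous trouvons v = 16.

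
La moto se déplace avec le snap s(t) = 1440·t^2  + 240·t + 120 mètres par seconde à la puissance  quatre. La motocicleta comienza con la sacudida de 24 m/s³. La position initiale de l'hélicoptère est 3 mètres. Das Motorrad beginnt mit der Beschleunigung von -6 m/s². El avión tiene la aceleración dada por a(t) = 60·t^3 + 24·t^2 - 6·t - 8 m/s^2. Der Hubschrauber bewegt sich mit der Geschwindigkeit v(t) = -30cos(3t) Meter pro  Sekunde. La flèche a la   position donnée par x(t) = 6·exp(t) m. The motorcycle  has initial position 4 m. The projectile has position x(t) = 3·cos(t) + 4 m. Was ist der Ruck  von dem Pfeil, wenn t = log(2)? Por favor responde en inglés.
Starting from position x(t) = 6·exp(t), we take 3 derivatives. Taking d/dt of x(t), we find v(t) = 6·exp(t). The derivative of velocity gives acceleration: a(t) = 6·exp(t). Differentiating acceleration, we get jerk: j(t) = 6·exp(t). From the given jerk equation j(t) = 6·exp(t), we substitute t = log(2) to get j = 12.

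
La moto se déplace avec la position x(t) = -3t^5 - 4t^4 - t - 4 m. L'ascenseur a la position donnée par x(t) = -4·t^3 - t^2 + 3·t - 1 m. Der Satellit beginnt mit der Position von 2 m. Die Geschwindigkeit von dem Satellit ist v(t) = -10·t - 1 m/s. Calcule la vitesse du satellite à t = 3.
Nous avons la vitesse v(t) = -10·t - 1. En substituant t = 3: v(3) = -31.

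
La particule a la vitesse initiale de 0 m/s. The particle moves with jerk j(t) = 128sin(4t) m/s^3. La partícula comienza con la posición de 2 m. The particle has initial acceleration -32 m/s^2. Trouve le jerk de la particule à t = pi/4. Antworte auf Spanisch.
Usando j(t) = 128·sin(4·t) y sustituyendo t = pi/4, encontramos j = 0.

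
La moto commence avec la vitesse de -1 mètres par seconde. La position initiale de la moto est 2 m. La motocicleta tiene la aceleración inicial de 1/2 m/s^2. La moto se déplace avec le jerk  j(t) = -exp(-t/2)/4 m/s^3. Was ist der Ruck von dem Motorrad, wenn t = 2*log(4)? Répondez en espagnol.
Tenemos la sacudida j(t) = -exp(-t/2)/4. Sustituyendo t = 2*log(4): j(2*log(4)) = -1/16.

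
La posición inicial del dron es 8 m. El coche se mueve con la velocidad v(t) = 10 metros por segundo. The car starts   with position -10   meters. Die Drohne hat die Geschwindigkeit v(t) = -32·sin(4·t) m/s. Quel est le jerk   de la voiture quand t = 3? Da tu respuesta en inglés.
Starting from velocity v(t) = 10, we take 2 derivatives. Taking d/dt of v(t), we find a(t) = 0. Taking d/dt of a(t), we find j(t) = 0. From the given jerk equation j(t) = 0, we substitute t = 3 to get j = 0.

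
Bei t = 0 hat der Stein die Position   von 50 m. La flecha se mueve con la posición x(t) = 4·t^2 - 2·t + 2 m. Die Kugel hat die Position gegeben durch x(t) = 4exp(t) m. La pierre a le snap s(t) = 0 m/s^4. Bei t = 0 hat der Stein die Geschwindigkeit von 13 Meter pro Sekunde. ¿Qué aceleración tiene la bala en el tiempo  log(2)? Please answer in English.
Starting from position x(t) = 4·exp(t), we take 2 derivatives. The derivative of position gives velocity: v(t) = 4·exp(t). Differentiating velocity, we get acceleration: a(t) = 4·exp(t). Using a(t) = 4·exp(t) and substituting t = log(2), we find a = 8.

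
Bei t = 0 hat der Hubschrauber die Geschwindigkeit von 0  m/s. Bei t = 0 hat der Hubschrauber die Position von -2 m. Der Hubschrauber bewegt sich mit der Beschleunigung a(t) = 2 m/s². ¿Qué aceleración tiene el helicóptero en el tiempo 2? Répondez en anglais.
From the given acceleration equation a(t) = 2, we substitute t = 2 to get a = 2.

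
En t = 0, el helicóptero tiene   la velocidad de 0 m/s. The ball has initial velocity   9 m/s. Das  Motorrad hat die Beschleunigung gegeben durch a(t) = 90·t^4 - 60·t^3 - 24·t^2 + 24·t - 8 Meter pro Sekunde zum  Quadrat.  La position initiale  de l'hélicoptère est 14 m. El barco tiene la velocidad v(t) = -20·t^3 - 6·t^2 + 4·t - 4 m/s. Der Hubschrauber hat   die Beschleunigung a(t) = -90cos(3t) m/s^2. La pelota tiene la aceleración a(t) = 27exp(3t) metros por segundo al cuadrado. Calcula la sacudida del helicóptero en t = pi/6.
Partiendo de la aceleración a(t) = -90·cos(3·t), tomamos 1 derivada. Tomando d/dt de a(t), encontramos j(t) = 270·sin(3·t). Tenemos la sacudida j(t) = 270·sin(3·t). Sustituyendo t = pi/6: j(pi/6) = 270.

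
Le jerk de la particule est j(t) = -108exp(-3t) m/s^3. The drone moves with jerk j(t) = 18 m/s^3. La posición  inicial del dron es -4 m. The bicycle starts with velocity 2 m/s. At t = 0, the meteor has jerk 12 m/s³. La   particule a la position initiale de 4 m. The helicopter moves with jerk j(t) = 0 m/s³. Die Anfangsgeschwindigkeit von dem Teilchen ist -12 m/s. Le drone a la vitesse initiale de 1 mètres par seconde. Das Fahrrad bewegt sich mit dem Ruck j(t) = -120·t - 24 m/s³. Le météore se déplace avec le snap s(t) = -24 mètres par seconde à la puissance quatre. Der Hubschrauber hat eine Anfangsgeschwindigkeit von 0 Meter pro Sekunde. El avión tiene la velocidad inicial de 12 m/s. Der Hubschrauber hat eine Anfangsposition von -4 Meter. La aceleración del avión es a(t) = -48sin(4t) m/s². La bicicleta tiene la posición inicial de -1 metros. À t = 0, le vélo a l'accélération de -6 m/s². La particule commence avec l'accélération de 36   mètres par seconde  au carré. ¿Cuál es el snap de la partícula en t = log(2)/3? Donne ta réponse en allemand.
Um dies zu lösen, müssen wir 1 Ableitung unserer Gleichung für den Ruck j(t) = -108·exp(-3·t) nehmen. Mit d/dt von j(t) finden wir s(t) = 324·exp(-3·t). Wir haben den Snap s(t) = 324·exp(-3·t). Durch Einsetzen von t = log(2)/3: s(log(2)/3) = 162.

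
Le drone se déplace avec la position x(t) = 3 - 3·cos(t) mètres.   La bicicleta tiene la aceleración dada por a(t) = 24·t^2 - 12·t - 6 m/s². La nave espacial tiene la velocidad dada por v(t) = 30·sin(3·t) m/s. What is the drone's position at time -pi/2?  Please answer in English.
We have position x(t) = 3 - 3·cos(t). Substituting t = -pi/2: x(-pi/2) = 3.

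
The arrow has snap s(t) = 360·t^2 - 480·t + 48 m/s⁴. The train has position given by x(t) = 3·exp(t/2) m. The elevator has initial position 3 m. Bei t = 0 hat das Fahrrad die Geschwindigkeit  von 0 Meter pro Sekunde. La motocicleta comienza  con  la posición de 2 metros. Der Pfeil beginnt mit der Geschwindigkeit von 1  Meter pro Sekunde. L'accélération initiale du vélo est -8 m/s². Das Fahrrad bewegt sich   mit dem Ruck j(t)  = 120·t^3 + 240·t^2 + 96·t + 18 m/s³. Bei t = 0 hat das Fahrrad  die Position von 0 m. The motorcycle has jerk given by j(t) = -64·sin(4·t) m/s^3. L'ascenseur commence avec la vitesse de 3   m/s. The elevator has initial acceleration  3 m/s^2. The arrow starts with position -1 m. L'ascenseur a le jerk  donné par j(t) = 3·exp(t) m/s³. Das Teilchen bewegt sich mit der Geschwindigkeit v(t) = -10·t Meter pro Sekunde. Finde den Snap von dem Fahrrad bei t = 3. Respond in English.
Starting from jerk j(t) = 120·t^3 + 240·t^2 + 96·t + 18, we take 1 derivative. The derivative of jerk gives snap: s(t) = 360·t^2 + 480·t + 96. Using s(t) = 360·t^2 + 480·t + 96 and substituting t = 3, we find s = 4776.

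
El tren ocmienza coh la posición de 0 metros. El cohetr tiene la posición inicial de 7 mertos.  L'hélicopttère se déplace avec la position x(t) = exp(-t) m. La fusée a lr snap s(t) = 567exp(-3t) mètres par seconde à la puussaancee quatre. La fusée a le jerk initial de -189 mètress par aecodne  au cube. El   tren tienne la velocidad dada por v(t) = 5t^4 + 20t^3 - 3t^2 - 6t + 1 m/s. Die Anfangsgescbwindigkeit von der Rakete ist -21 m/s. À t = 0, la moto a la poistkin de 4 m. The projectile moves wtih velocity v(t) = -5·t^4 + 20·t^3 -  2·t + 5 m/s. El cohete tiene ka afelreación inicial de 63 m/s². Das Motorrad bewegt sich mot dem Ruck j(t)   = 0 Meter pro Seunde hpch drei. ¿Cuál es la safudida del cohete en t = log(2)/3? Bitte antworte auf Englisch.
We must find the integral of our snap equation s(t) = 567·exp(-3·t) 1 time. The antiderivative of snap, with j(0) = -189, gives jerk: j(t) = -189·exp(-3·t). From the given jerk equation j(t) = -189·exp(-3·t), we substitute t = log(2)/3 to get j = -189/2.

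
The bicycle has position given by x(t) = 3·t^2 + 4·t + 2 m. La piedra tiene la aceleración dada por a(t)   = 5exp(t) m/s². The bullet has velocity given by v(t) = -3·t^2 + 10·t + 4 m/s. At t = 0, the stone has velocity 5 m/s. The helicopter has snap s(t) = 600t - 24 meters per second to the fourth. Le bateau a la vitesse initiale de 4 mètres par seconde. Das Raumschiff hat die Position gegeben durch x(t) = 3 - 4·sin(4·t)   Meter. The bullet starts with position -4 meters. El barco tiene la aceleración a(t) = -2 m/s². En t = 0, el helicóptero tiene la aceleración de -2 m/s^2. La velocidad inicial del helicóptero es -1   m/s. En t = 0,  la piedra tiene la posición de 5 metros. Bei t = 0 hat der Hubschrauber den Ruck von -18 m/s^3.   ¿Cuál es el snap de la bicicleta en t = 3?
Para resolver esto, necesitamos tomar 4 derivadas de nuestra ecuación de la posición x(t) = 3·t^2 + 4·t + 2. Derivando la posición, obtenemos la velocidad: v(t) = 6·t + 4. Derivando la velocidad, obtenemos la aceleración: a(t) = 6. Tomando d/dt de a(t), encontramos j(t) = 0. Tomando d/dt de j(t), encontramos s(t) = 0. Usando s(t) = 0 y sustituyendo t = 3, encontramos s = 0.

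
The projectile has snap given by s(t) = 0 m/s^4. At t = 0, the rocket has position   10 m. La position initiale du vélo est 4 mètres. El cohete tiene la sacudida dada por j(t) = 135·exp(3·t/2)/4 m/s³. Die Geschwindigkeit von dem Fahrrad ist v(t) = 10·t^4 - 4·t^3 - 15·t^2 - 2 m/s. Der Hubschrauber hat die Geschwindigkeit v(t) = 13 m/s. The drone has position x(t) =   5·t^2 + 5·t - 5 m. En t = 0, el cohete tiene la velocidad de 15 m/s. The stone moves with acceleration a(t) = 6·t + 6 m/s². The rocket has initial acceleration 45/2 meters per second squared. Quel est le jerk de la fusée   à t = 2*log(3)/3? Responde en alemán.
Wir haben den Ruck j(t) = 135·exp(3·t/2)/4. Durch Einsetzen von t = 2*log(3)/3: j(2*log(3)/3) = 405/4.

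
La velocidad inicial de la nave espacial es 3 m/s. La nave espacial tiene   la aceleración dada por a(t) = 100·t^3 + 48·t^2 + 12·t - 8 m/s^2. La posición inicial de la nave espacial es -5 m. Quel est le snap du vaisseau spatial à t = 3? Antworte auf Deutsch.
Um dies zu lösen, müssen wir 2 Ableitungen unserer Gleichung für die Beschleunigung a(t) = 100·t^3 + 48·t^2 + 12·t - 8 nehmen. Die Ableitung von der Beschleunigung ergibt den Ruck: j(t) = 300·t^2 + 96·t + 12. Die Ableitung von dem Ruck ergibt den Snap: s(t) = 600·t + 96. Wir haben den Snap s(t) = 600·t + 96. Durch Einsetzen von t = 3: s(3) = 1896.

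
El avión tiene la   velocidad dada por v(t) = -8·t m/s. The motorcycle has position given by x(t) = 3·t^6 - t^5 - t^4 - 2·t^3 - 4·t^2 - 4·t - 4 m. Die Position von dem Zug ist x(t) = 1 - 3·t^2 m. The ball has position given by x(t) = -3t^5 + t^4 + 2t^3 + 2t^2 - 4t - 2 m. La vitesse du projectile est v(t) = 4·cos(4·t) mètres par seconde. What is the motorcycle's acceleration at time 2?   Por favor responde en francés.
En partant de la position x(t) = 3·t^6 - t^5 - t^4 - 2·t^3 - 4·t^2 - 4·t - 4, nous prenons 2 dérivées. En dérivant la position, nous obtenons la vitesse: v(t) = 18·t^5 - 5·t^4 - 4·t^3 - 6·t^2 - 8·t - 4. En dérivant la vitesse, nous obtenons l'accélération: a(t) = 90·t^4 - 20·t^3 - 12·t^2 - 12·t - 8. De l'équation de l'accélération a(t) = 90·t^4 - 20·t^3 - 12·t^2 - 12·t - 8, nous substituons t = 2 pour obtenir a = 1200.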